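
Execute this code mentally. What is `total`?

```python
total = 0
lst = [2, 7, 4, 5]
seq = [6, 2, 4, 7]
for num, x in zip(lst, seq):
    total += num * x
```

Let's trace through this code step by step.

Initialize: total = 0
Initialize: lst = [2, 7, 4, 5]
Initialize: seq = [6, 2, 4, 7]
Entering loop: for num, x in zip(lst, seq):

After execution: total = 77
77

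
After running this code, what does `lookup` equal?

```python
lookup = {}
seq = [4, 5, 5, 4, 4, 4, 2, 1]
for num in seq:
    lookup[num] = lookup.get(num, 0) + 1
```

Let's trace through this code step by step.

Initialize: lookup = {}
Initialize: seq = [4, 5, 5, 4, 4, 4, 2, 1]
Entering loop: for num in seq:

After execution: lookup = {4: 4, 5: 2, 2: 1, 1: 1}
{4: 4, 5: 2, 2: 1, 1: 1}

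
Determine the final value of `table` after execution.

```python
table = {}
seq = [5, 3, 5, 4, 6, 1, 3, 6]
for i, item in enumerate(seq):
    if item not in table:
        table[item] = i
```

Let's trace through this code step by step.

Initialize: table = {}
Initialize: seq = [5, 3, 5, 4, 6, 1, 3, 6]
Entering loop: for i, item in enumerate(seq):

After execution: table = {5: 0, 3: 1, 4: 3, 6: 4, 1: 5}
{5: 0, 3: 1, 4: 3, 6: 4, 1: 5}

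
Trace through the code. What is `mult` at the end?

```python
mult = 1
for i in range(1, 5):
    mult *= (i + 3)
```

Let's trace through this code step by step.

Initialize: mult = 1
Entering loop: for i in range(1, 5):

After execution: mult = 840
840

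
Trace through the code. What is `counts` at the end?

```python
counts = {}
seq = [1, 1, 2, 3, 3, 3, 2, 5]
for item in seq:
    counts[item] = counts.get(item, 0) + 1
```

Let's trace through this code step by step.

Initialize: counts = {}
Initialize: seq = [1, 1, 2, 3, 3, 3, 2, 5]
Entering loop: for item in seq:

After execution: counts = {1: 2, 2: 2, 3: 3, 5: 1}
{1: 2, 2: 2, 3: 3, 5: 1}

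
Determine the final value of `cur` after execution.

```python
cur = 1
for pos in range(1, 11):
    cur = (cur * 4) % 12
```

Let's trace through this code step by step.

Initialize: cur = 1
Entering loop: for pos in range(1, 11):

After execution: cur = 4
4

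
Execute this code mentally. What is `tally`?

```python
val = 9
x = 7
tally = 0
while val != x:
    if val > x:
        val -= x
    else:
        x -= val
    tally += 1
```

Let's trace through this code step by step.

Initialize: val = 9
Initialize: x = 7
Initialize: tally = 0
Entering loop: while val != x:

After execution: tally = 5
5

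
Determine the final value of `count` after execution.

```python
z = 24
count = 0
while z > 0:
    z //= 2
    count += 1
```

Let's trace through this code step by step.

Initialize: z = 24
Initialize: count = 0
Entering loop: while z > 0:

After execution: count = 5
5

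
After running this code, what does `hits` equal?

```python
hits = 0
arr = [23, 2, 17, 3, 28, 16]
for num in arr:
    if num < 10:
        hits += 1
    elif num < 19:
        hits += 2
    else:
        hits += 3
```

Let's trace through this code step by step.

Initialize: hits = 0
Initialize: arr = [23, 2, 17, 3, 28, 16]
Entering loop: for num in arr:

After execution: hits = 12
12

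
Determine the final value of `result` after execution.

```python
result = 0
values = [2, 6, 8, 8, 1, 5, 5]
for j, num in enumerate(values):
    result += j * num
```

Let's trace through this code step by step.

Initialize: result = 0
Initialize: values = [2, 6, 8, 8, 1, 5, 5]
Entering loop: for j, num in enumerate(values):

After execution: result = 105
105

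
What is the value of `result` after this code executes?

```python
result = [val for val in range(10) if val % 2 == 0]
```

Let's trace through this code step by step.

Initialize: result = [val for val in range(10) if val % 2 == 0]

After execution: result = [0, 2, 4, 6, 8]
[0, 2, 4, 6, 8]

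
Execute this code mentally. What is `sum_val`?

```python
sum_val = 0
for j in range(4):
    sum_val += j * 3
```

Let's trace through this code step by step.

Initialize: sum_val = 0
Entering loop: for j in range(4):

After execution: sum_val = 18
18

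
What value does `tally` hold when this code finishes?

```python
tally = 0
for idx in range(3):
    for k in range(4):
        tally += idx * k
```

Let's trace through this code step by step.

Initialize: tally = 0
Entering loop: for idx in range(3):

After execution: tally = 18
18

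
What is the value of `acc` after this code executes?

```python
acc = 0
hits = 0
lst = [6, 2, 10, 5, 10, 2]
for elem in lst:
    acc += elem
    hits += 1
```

Let's trace through this code step by step.

Initialize: acc = 0
Initialize: hits = 0
Initialize: lst = [6, 2, 10, 5, 10, 2]
Entering loop: for elem in lst:

After execution: acc = 35
35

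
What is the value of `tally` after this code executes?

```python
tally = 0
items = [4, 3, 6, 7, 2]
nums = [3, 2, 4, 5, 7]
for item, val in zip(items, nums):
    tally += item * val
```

Let's trace through this code step by step.

Initialize: tally = 0
Initialize: items = [4, 3, 6, 7, 2]
Initialize: nums = [3, 2, 4, 5, 7]
Entering loop: for item, val in zip(items, nums):

After execution: tally = 91
91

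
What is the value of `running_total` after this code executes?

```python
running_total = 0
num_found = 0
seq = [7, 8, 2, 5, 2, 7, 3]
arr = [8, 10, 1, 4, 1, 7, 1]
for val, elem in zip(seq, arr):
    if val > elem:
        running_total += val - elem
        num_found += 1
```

Let's trace through this code step by step.

Initialize: running_total = 0
Initialize: num_found = 0
Initialize: seq = [7, 8, 2, 5, 2, 7, 3]
Initialize: arr = [8, 10, 1, 4, 1, 7, 1]
Entering loop: for val, elem in zip(seq, arr):

After execution: running_total = 5
5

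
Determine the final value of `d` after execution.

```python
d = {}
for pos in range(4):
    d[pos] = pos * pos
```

Let's trace through this code step by step.

Initialize: d = {}
Entering loop: for pos in range(4):

After execution: d = {0: 0, 1: 1, 2: 4, 3: 9}
{0: 0, 1: 1, 2: 4, 3: 9}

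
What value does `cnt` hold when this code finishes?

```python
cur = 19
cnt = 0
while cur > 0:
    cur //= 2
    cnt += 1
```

Let's trace through this code step by step.

Initialize: cur = 19
Initialize: cnt = 0
Entering loop: while cur > 0:

After execution: cnt = 5
5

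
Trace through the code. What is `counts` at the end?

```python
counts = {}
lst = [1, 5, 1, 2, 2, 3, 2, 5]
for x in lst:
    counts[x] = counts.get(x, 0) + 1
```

Let's trace through this code step by step.

Initialize: counts = {}
Initialize: lst = [1, 5, 1, 2, 2, 3, 2, 5]
Entering loop: for x in lst:

After execution: counts = {1: 2, 5: 2, 2: 3, 3: 1}
{1: 2, 5: 2, 2: 3, 3: 1}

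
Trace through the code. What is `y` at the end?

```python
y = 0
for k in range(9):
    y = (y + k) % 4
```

Let's trace through this code step by step.

Initialize: y = 0
Entering loop: for k in range(9):

After execution: y = 0
0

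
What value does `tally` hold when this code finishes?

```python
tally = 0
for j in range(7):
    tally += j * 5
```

Let's trace through this code step by step.

Initialize: tally = 0
Entering loop: for j in range(7):

After execution: tally = 105
105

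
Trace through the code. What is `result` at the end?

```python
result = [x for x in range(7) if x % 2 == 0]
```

Let's trace through this code step by step.

Initialize: result = [x for x in range(7) if x % 2 == 0]

After execution: result = [0, 2, 4, 6]
[0, 2, 4, 6]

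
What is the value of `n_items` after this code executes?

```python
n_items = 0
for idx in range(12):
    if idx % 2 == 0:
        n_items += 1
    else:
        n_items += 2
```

Let's trace through this code step by step.

Initialize: n_items = 0
Entering loop: for idx in range(12):

After execution: n_items = 18
18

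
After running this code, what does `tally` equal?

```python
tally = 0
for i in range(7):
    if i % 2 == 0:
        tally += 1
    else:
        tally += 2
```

Let's trace through this code step by step.

Initialize: tally = 0
Entering loop: for i in range(7):

After execution: tally = 10
10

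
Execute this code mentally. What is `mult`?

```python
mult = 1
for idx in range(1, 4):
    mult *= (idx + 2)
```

Let's trace through this code step by step.

Initialize: mult = 1
Entering loop: for idx in range(1, 4):

After execution: mult = 60
60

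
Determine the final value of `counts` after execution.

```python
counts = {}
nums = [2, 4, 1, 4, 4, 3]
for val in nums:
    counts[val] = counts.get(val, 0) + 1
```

Let's trace through this code step by step.

Initialize: counts = {}
Initialize: nums = [2, 4, 1, 4, 4, 3]
Entering loop: for val in nums:

After execution: counts = {2: 1, 4: 3, 1: 1, 3: 1}
{2: 1, 4: 3, 1: 1, 3: 1}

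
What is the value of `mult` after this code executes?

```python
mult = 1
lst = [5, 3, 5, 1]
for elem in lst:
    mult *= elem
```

Let's trace through this code step by step.

Initialize: mult = 1
Initialize: lst = [5, 3, 5, 1]
Entering loop: for elem in lst:

After execution: mult = 75
75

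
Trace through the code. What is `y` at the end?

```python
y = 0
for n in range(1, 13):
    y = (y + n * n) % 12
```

Let's trace through this code step by step.

Initialize: y = 0
Entering loop: for n in range(1, 13):

After execution: y = 2
2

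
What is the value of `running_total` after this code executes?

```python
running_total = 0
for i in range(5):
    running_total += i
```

Let's trace through this code step by step.

Initialize: running_total = 0
Entering loop: for i in range(5):

After execution: running_total = 10
10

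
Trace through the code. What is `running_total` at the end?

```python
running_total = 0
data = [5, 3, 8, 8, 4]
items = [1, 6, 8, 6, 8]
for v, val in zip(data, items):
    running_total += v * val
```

Let's trace through this code step by step.

Initialize: running_total = 0
Initialize: data = [5, 3, 8, 8, 4]
Initialize: items = [1, 6, 8, 6, 8]
Entering loop: for v, val in zip(data, items):

After execution: running_total = 167
167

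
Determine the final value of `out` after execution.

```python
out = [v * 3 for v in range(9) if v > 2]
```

Let's trace through this code step by step.

Initialize: out = [v * 3 for v in range(9) if v > 2]

After execution: out = [9, 12, 15, 18, 21, 24]
[9, 12, 15, 18, 21, 24]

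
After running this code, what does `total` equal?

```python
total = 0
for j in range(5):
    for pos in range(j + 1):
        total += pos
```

Let's trace through this code step by step.

Initialize: total = 0
Entering loop: for j in range(5):

After execution: total = 20
20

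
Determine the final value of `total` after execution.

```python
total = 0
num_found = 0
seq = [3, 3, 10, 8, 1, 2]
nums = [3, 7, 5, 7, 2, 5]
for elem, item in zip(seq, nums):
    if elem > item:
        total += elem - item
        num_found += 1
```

Let's trace through this code step by step.

Initialize: total = 0
Initialize: num_found = 0
Initialize: seq = [3, 3, 10, 8, 1, 2]
Initialize: nums = [3, 7, 5, 7, 2, 5]
Entering loop: for elem, item in zip(seq, nums):

After execution: total = 6
6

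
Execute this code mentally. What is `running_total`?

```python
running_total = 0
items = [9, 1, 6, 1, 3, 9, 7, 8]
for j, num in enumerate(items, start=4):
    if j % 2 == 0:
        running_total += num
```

Let's trace through this code step by step.

Initialize: running_total = 0
Initialize: items = [9, 1, 6, 1, 3, 9, 7, 8]
Entering loop: for j, num in enumerate(items, start=4):

After execution: running_total = 25
25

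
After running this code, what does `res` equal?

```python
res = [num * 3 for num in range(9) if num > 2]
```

Let's trace through this code step by step.

Initialize: res = [num * 3 for num in range(9) if num > 2]

After execution: res = [9, 12, 15, 18, 21, 24]
[9, 12, 15, 18, 21, 24]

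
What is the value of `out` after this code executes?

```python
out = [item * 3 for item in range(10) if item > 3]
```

Let's trace through this code step by step.

Initialize: out = [item * 3 for item in range(10) if item > 3]

After execution: out = [12, 15, 18, 21, 24, 27]
[12, 15, 18, 21, 24, 27]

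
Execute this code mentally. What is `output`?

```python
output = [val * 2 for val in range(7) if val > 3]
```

Let's trace through this code step by step.

Initialize: output = [val * 2 for val in range(7) if val > 3]

After execution: output = [8, 10, 12]
[8, 10, 12]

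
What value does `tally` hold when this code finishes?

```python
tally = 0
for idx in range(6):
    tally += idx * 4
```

Let's trace through this code step by step.

Initialize: tally = 0
Entering loop: for idx in range(6):

After execution: tally = 60
60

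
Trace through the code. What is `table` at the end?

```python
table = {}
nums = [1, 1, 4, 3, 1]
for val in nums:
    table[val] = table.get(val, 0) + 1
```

Let's trace through this code step by step.

Initialize: table = {}
Initialize: nums = [1, 1, 4, 3, 1]
Entering loop: for val in nums:

After execution: table = {1: 3, 4: 1, 3: 1}
{1: 3, 4: 1, 3: 1}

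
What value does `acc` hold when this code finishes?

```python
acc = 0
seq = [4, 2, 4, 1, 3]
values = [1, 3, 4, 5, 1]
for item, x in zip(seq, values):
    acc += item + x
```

Let's trace through this code step by step.

Initialize: acc = 0
Initialize: seq = [4, 2, 4, 1, 3]
Initialize: values = [1, 3, 4, 5, 1]
Entering loop: for item, x in zip(seq, values):

After execution: acc = 28
28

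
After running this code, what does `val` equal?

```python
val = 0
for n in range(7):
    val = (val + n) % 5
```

Let's trace through this code step by step.

Initialize: val = 0
Entering loop: for n in range(7):

After execution: val = 1
1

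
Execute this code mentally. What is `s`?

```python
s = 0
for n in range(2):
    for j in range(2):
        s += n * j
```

Let's trace through this code step by step.

Initialize: s = 0
Entering loop: for n in range(2):

After execution: s = 1
1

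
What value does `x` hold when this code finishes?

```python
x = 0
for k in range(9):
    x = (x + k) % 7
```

Let's trace through this code step by step.

Initialize: x = 0
Entering loop: for k in range(9):

After execution: x = 1
1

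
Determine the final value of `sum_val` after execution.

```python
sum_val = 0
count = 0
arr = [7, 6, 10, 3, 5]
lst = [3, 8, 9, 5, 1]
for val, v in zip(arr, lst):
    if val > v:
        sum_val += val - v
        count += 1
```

Let's trace through this code step by step.

Initialize: sum_val = 0
Initialize: count = 0
Initialize: arr = [7, 6, 10, 3, 5]
Initialize: lst = [3, 8, 9, 5, 1]
Entering loop: for val, v in zip(arr, lst):

After execution: sum_val = 9
9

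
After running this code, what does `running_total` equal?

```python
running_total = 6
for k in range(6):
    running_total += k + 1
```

Let's trace through this code step by step.

Initialize: running_total = 6
Entering loop: for k in range(6):

After execution: running_total = 27
27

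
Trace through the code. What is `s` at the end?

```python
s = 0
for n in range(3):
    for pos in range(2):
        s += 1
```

Let's trace through this code step by step.

Initialize: s = 0
Entering loop: for n in range(3):

After execution: s = 6
6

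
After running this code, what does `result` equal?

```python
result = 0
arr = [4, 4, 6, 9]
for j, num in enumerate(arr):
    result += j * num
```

Let's trace through this code step by step.

Initialize: result = 0
Initialize: arr = [4, 4, 6, 9]
Entering loop: for j, num in enumerate(arr):

After execution: result = 43
43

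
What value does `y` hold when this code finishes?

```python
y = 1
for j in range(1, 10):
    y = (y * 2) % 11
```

Let's trace through this code step by step.

Initialize: y = 1
Entering loop: for j in range(1, 10):

After execution: y = 6
6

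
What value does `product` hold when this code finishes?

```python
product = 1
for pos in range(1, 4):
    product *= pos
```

Let's trace through this code step by step.

Initialize: product = 1
Entering loop: for pos in range(1, 4):

After execution: product = 6
6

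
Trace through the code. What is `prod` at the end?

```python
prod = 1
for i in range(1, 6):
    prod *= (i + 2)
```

Let's trace through this code step by step.

Initialize: prod = 1
Entering loop: for i in range(1, 6):

After execution: prod = 2520
2520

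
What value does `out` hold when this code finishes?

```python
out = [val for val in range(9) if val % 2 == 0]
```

Let's trace through this code step by step.

Initialize: out = [val for val in range(9) if val % 2 == 0]

After execution: out = [0, 2, 4, 6, 8]
[0, 2, 4, 6, 8]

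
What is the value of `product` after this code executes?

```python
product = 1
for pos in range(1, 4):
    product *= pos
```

Let's trace through this code step by step.

Initialize: product = 1
Entering loop: for pos in range(1, 4):

After execution: product = 6
6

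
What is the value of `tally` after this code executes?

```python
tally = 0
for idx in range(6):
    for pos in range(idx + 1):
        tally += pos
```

Let's trace through this code step by step.

Initialize: tally = 0
Entering loop: for idx in range(6):

After execution: tally = 35
35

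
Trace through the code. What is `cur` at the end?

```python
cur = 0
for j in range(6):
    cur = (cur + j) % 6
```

Let's trace through this code step by step.

Initialize: cur = 0
Entering loop: for j in range(6):

After execution: cur = 3
3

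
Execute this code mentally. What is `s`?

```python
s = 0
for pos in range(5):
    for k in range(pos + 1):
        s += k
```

Let's trace through this code step by step.

Initialize: s = 0
Entering loop: for pos in range(5):

After execution: s = 20
20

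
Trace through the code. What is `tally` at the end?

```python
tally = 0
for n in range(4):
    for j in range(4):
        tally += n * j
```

Let's trace through this code step by step.

Initialize: tally = 0
Entering loop: for n in range(4):

After execution: tally = 36
36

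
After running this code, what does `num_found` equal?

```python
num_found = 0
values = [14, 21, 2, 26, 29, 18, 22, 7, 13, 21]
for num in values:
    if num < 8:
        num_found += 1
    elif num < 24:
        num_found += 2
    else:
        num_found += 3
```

Let's trace through this code step by step.

Initialize: num_found = 0
Initialize: values = [14, 21, 2, 26, 29, 18, 22, 7, 13, 21]
Entering loop: for num in values:

After execution: num_found = 20
20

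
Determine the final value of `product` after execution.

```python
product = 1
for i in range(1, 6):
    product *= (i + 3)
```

Let's trace through this code step by step.

Initialize: product = 1
Entering loop: for i in range(1, 6):

After execution: product = 6720
6720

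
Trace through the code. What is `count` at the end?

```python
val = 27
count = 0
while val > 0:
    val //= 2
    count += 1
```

Let's trace through this code step by step.

Initialize: val = 27
Initialize: count = 0
Entering loop: while val > 0:

After execution: count = 5
5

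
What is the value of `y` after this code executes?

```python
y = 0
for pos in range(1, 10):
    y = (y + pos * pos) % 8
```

Let's trace through this code step by step.

Initialize: y = 0
Entering loop: for pos in range(1, 10):

After execution: y = 5
5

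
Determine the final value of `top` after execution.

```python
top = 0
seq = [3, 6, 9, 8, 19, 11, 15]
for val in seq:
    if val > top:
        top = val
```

Let's trace through this code step by step.

Initialize: top = 0
Initialize: seq = [3, 6, 9, 8, 19, 11, 15]
Entering loop: for val in seq:

After execution: top = 19
19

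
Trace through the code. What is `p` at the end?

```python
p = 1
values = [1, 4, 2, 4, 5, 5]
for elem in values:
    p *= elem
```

Let's trace through this code step by step.

Initialize: p = 1
Initialize: values = [1, 4, 2, 4, 5, 5]
Entering loop: for elem in values:

After execution: p = 800
800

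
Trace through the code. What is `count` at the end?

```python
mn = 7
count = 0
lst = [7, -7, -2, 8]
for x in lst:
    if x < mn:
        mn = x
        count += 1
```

Let's trace through this code step by step.

Initialize: mn = 7
Initialize: count = 0
Initialize: lst = [7, -7, -2, 8]
Entering loop: for x in lst:

After execution: count = 1
1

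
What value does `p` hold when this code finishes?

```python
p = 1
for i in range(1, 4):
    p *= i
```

Let's trace through this code step by step.

Initialize: p = 1
Entering loop: for i in range(1, 4):

After execution: p = 6
6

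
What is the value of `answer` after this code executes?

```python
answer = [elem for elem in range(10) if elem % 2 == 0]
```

Let's trace through this code step by step.

Initialize: answer = [elem for elem in range(10) if elem % 2 == 0]

After execution: answer = [0, 2, 4, 6, 8]
[0, 2, 4, 6, 8]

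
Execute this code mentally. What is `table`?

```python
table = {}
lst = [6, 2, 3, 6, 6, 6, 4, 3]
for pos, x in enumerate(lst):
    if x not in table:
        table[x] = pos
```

Let's trace through this code step by step.

Initialize: table = {}
Initialize: lst = [6, 2, 3, 6, 6, 6, 4, 3]
Entering loop: for pos, x in enumerate(lst):

After execution: table = {6: 0, 2: 1, 3: 2, 4: 6}
{6: 0, 2: 1, 3: 2, 4: 6}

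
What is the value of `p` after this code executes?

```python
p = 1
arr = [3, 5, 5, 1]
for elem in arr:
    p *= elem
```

Let's trace through this code step by step.

Initialize: p = 1
Initialize: arr = [3, 5, 5, 1]
Entering loop: for elem in arr:

After execution: p = 75
75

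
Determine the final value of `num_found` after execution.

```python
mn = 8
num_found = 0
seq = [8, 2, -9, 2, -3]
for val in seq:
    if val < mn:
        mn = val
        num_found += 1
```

Let's trace through this code step by step.

Initialize: mn = 8
Initialize: num_found = 0
Initialize: seq = [8, 2, -9, 2, -3]
Entering loop: for val in seq:

After execution: num_found = 2
2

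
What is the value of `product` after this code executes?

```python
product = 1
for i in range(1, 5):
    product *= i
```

Let's trace through this code step by step.

Initialize: product = 1
Entering loop: for i in range(1, 5):

After execution: product = 24
24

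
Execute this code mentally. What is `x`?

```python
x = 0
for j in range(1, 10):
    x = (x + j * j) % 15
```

Let's trace through this code step by step.

Initialize: x = 0
Entering loop: for j in range(1, 10):

After execution: x = 0
0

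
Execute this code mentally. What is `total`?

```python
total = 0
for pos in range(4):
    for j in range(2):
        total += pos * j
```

Let's trace through this code step by step.

Initialize: total = 0
Entering loop: for pos in range(4):

After execution: total = 6
6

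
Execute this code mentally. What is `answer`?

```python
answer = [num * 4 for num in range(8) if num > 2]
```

Let's trace through this code step by step.

Initialize: answer = [num * 4 for num in range(8) if num > 2]

After execution: answer = [12, 16, 20, 24, 28]
[12, 16, 20, 24, 28]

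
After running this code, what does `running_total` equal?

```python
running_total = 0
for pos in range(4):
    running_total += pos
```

Let's trace through this code step by step.

Initialize: running_total = 0
Entering loop: for pos in range(4):

After execution: running_total = 6
6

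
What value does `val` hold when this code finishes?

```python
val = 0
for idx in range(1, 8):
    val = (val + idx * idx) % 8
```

Let's trace through this code step by step.

Initialize: val = 0
Entering loop: for idx in range(1, 8):

After execution: val = 4
4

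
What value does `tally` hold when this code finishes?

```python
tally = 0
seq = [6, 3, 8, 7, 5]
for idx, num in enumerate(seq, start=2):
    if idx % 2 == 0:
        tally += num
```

Let's trace through this code step by step.

Initialize: tally = 0
Initialize: seq = [6, 3, 8, 7, 5]
Entering loop: for idx, num in enumerate(seq, start=2):

After execution: tally = 19
19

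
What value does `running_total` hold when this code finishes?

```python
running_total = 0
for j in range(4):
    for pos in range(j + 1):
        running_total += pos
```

Let's trace through this code step by step.

Initialize: running_total = 0
Entering loop: for j in range(4):

After execution: running_total = 10
10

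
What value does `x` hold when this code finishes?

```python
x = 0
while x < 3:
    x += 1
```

Let's trace through this code step by step.

Initialize: x = 0
Entering loop: while x < 3:

After execution: x = 3
3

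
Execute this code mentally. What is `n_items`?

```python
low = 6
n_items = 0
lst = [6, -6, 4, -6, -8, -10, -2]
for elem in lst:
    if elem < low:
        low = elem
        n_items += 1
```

Let's trace through this code step by step.

Initialize: low = 6
Initialize: n_items = 0
Initialize: lst = [6, -6, 4, -6, -8, -10, -2]
Entering loop: for elem in lst:

After execution: n_items = 3
3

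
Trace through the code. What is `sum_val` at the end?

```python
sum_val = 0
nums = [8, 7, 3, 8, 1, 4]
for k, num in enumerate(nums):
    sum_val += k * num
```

Let's trace through this code step by step.

Initialize: sum_val = 0
Initialize: nums = [8, 7, 3, 8, 1, 4]
Entering loop: for k, num in enumerate(nums):

After execution: sum_val = 61
61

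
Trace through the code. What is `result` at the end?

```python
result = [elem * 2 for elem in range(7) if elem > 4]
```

Let's trace through this code step by step.

Initialize: result = [elem * 2 for elem in range(7) if elem > 4]

After execution: result = [10, 12]
[10, 12]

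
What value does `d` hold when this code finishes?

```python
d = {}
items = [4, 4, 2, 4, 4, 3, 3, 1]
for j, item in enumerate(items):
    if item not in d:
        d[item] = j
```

Let's trace through this code step by step.

Initialize: d = {}
Initialize: items = [4, 4, 2, 4, 4, 3, 3, 1]
Entering loop: for j, item in enumerate(items):

After execution: d = {4: 0, 2: 2, 3: 5, 1: 7}
{4: 0, 2: 2, 3: 5, 1: 7}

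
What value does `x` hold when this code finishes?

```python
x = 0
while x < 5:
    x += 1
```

Let's trace through this code step by step.

Initialize: x = 0
Entering loop: while x < 5:

After execution: x = 5
5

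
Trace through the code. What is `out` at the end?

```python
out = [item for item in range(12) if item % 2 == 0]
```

Let's trace through this code step by step.

Initialize: out = [item for item in range(12) if item % 2 == 0]

After execution: out = [0, 2, 4, 6, 8, 10]
[0, 2, 4, 6, 8, 10]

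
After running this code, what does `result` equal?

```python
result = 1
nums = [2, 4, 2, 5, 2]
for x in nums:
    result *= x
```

Let's trace through this code step by step.

Initialize: result = 1
Initialize: nums = [2, 4, 2, 5, 2]
Entering loop: for x in nums:

After execution: result = 160
160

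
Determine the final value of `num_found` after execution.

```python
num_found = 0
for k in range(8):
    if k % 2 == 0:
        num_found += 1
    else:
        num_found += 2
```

Let's trace through this code step by step.

Initialize: num_found = 0
Entering loop: for k in range(8):

After execution: num_found = 12
12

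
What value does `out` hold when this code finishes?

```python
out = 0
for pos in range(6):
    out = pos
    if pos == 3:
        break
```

Let's trace through this code step by step.

Initialize: out = 0
Entering loop: for pos in range(6):

After execution: out = 3
3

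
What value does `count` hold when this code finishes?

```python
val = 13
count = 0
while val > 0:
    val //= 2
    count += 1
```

Let's trace through this code step by step.

Initialize: val = 13
Initialize: count = 0
Entering loop: while val > 0:

After execution: count = 4
4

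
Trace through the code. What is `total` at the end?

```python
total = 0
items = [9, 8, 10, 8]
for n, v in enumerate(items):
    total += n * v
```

Let's trace through this code step by step.

Initialize: total = 0
Initialize: items = [9, 8, 10, 8]
Entering loop: for n, v in enumerate(items):

After execution: total = 52
52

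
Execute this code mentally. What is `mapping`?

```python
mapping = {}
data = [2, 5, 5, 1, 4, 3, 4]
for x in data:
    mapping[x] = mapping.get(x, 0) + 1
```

Let's trace through this code step by step.

Initialize: mapping = {}
Initialize: data = [2, 5, 5, 1, 4, 3, 4]
Entering loop: for x in data:

After execution: mapping = {2: 1, 5: 2, 1: 1, 4: 2, 3: 1}
{2: 1, 5: 2, 1: 1, 4: 2, 3: 1}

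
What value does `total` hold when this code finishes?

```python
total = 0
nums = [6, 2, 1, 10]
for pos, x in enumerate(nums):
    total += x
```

Let's trace through this code step by step.

Initialize: total = 0
Initialize: nums = [6, 2, 1, 10]
Entering loop: for pos, x in enumerate(nums):

After execution: total = 19
19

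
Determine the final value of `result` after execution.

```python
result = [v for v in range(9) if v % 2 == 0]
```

Let's trace through this code step by step.

Initialize: result = [v for v in range(9) if v % 2 == 0]

After execution: result = [0, 2, 4, 6, 8]
[0, 2, 4, 6, 8]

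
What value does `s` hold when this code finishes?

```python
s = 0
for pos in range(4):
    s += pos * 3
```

Let's trace through this code step by step.

Initialize: s = 0
Entering loop: for pos in range(4):

After execution: s = 18
18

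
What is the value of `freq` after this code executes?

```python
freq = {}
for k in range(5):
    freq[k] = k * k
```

Let's trace through this code step by step.

Initialize: freq = {}
Entering loop: for k in range(5):

After execution: freq = {0: 0, 1: 1, 2: 4, 3: 9, 4: 16}
{0: 0, 1: 1, 2: 4, 3: 9, 4: 16}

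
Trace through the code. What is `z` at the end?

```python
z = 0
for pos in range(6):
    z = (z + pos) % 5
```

Let's trace through this code step by step.

Initialize: z = 0
Entering loop: for pos in range(6):

After execution: z = 0
0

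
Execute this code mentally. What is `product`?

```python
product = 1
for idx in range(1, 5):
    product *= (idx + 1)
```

Let's trace through this code step by step.

Initialize: product = 1
Entering loop: for idx in range(1, 5):

After execution: product = 120
120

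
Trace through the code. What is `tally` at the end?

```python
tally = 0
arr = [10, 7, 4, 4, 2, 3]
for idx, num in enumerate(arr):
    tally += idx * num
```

Let's trace through this code step by step.

Initialize: tally = 0
Initialize: arr = [10, 7, 4, 4, 2, 3]
Entering loop: for idx, num in enumerate(arr):

After execution: tally = 50
50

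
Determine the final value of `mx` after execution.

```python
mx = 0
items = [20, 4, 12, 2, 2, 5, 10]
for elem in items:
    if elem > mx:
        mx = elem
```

Let's trace through this code step by step.

Initialize: mx = 0
Initialize: items = [20, 4, 12, 2, 2, 5, 10]
Entering loop: for elem in items:

After execution: mx = 20
20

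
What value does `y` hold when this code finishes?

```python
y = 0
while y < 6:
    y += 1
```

Let's trace through this code step by step.

Initialize: y = 0
Entering loop: while y < 6:

After execution: y = 6
6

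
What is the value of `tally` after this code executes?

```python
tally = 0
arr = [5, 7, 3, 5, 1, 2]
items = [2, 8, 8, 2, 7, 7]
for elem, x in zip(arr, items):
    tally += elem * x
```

Let's trace through this code step by step.

Initialize: tally = 0
Initialize: arr = [5, 7, 3, 5, 1, 2]
Initialize: items = [2, 8, 8, 2, 7, 7]
Entering loop: for elem, x in zip(arr, items):

After execution: tally = 121
121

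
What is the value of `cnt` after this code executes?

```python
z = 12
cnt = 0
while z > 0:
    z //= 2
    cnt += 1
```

Let's trace through this code step by step.

Initialize: z = 12
Initialize: cnt = 0
Entering loop: while z > 0:

After execution: cnt = 4
4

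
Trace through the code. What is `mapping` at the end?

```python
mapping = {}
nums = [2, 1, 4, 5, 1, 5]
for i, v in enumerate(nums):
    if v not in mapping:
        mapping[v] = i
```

Let's trace through this code step by step.

Initialize: mapping = {}
Initialize: nums = [2, 1, 4, 5, 1, 5]
Entering loop: for i, v in enumerate(nums):

After execution: mapping = {2: 0, 1: 1, 4: 2, 5: 3}
{2: 0, 1: 1, 4: 2, 5: 3}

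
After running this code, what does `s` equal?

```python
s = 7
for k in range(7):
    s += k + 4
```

Let's trace through this code step by step.

Initialize: s = 7
Entering loop: for k in range(7):

After execution: s = 56
56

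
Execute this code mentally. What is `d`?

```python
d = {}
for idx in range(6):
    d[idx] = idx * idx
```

Let's trace through this code step by step.

Initialize: d = {}
Entering loop: for idx in range(6):

After execution: d = {0: 0, 1: 1, 2: 4, 3: 9, 4: 16, 5: 25}
{0: 0, 1: 1, 2: 4, 3: 9, 4: 16, 5: 25}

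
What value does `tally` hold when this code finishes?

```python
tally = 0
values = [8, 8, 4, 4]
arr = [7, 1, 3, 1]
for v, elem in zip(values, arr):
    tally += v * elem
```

Let's trace through this code step by step.

Initialize: tally = 0
Initialize: values = [8, 8, 4, 4]
Initialize: arr = [7, 1, 3, 1]
Entering loop: for v, elem in zip(values, arr):

After execution: tally = 80
80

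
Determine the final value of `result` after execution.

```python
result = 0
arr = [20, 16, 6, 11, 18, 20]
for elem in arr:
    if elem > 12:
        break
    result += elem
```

Let's trace through this code step by step.

Initialize: result = 0
Initialize: arr = [20, 16, 6, 11, 18, 20]
Entering loop: for elem in arr:

After execution: result = 0
0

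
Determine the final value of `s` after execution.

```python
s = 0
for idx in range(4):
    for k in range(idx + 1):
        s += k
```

Let's trace through this code step by step.

Initialize: s = 0
Entering loop: for idx in range(4):

After execution: s = 10
10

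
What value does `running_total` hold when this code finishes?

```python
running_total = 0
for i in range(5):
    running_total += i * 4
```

Let's trace through this code step by step.

Initialize: running_total = 0
Entering loop: for i in range(5):

After execution: running_total = 40
40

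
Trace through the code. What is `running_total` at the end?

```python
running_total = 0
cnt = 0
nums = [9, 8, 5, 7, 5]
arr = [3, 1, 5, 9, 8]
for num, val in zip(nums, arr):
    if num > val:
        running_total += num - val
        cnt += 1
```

Let's trace through this code step by step.

Initialize: running_total = 0
Initialize: cnt = 0
Initialize: nums = [9, 8, 5, 7, 5]
Initialize: arr = [3, 1, 5, 9, 8]
Entering loop: for num, val in zip(nums, arr):

After execution: running_total = 13
13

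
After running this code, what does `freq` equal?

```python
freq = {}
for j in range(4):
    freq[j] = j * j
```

Let's trace through this code step by step.

Initialize: freq = {}
Entering loop: for j in range(4):

After execution: freq = {0: 0, 1: 1, 2: 4, 3: 9}
{0: 0, 1: 1, 2: 4, 3: 9}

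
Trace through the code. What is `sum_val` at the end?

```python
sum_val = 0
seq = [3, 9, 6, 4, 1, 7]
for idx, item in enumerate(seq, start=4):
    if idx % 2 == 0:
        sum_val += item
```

Let's trace through this code step by step.

Initialize: sum_val = 0
Initialize: seq = [3, 9, 6, 4, 1, 7]
Entering loop: for idx, item in enumerate(seq, start=4):

After execution: sum_val = 10
10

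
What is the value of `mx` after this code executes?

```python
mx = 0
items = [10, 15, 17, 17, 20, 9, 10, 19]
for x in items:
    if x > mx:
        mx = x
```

Let's trace through this code step by step.

Initialize: mx = 0
Initialize: items = [10, 15, 17, 17, 20, 9, 10, 19]
Entering loop: for x in items:

After execution: mx = 20
20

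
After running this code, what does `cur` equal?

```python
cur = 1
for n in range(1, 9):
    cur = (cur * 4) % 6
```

Let's trace through this code step by step.

Initialize: cur = 1
Entering loop: for n in range(1, 9):

After execution: cur = 4
4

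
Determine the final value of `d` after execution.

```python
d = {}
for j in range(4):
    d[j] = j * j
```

Let's trace through this code step by step.

Initialize: d = {}
Entering loop: for j in range(4):

After execution: d = {0: 0, 1: 1, 2: 4, 3: 9}
{0: 0, 1: 1, 2: 4, 3: 9}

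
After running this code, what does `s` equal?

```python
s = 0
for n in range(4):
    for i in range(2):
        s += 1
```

Let's trace through this code step by step.

Initialize: s = 0
Entering loop: for n in range(4):

After execution: s = 8
8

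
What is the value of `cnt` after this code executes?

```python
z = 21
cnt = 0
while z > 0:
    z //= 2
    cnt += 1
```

Let's trace through this code step by step.

Initialize: z = 21
Initialize: cnt = 0
Entering loop: while z > 0:

After execution: cnt = 5
5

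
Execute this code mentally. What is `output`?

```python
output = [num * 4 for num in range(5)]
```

Let's trace through this code step by step.

Initialize: output = [num * 4 for num in range(5)]

After execution: output = [0, 4, 8, 12, 16]
[0, 4, 8, 12, 16]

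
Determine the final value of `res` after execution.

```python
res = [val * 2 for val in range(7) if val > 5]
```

Let's trace through this code step by step.

Initialize: res = [val * 2 for val in range(7) if val > 5]

After execution: res = [12]
[12]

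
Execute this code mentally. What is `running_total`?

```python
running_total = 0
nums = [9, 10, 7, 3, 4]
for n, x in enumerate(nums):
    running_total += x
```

Let's trace through this code step by step.

Initialize: running_total = 0
Initialize: nums = [9, 10, 7, 3, 4]
Entering loop: for n, x in enumerate(nums):

After execution: running_total = 33
33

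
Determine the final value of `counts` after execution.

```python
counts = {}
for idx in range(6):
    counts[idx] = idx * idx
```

Let's trace through this code step by step.

Initialize: counts = {}
Entering loop: for idx in range(6):

After execution: counts = {0: 0, 1: 1, 2: 4, 3: 9, 4: 16, 5: 25}
{0: 0, 1: 1, 2: 4, 3: 9, 4: 16, 5: 25}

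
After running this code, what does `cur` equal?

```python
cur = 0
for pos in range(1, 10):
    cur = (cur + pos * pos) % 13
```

Let's trace through this code step by step.

Initialize: cur = 0
Entering loop: for pos in range(1, 10):

After execution: cur = 12
12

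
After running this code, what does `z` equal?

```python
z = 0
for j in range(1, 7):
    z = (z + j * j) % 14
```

Let's trace through this code step by step.

Initialize: z = 0
Entering loop: for j in range(1, 7):

After execution: z = 7
7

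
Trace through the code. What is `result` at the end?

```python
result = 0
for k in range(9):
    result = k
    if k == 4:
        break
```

Let's trace through this code step by step.

Initialize: result = 0
Entering loop: for k in range(9):

After execution: result = 4
4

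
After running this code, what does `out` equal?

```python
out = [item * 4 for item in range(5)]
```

Let's trace through this code step by step.

Initialize: out = [item * 4 for item in range(5)]

After execution: out = [0, 4, 8, 12, 16]
[0, 4, 8, 12, 16]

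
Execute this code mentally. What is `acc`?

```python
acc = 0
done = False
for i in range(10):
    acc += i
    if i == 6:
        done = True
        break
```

Let's trace through this code step by step.

Initialize: acc = 0
Initialize: done = False
Entering loop: for i in range(10):

After execution: acc = 21
21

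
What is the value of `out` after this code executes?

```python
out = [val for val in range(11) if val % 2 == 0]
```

Let's trace through this code step by step.

Initialize: out = [val for val in range(11) if val % 2 == 0]

After execution: out = [0, 2, 4, 6, 8, 10]
[0, 2, 4, 6, 8, 10]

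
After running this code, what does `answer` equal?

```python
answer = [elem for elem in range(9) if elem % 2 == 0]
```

Let's trace through this code step by step.

Initialize: answer = [elem for elem in range(9) if elem % 2 == 0]

After execution: answer = [0, 2, 4, 6, 8]
[0, 2, 4, 6, 8]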